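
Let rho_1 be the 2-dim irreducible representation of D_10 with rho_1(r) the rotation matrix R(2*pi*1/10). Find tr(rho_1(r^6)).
chi_{rho_1}(r^6) = 2*cos(2*pi*1*6/10) = -sqrt(5)/2 - 1/2

Derivation: rho_1(r^6) is rotation by angle 2*pi*1*6/10, whose trace is 2*cos(2*pi*1*6/10) = -sqrt(5)/2 - 1/2.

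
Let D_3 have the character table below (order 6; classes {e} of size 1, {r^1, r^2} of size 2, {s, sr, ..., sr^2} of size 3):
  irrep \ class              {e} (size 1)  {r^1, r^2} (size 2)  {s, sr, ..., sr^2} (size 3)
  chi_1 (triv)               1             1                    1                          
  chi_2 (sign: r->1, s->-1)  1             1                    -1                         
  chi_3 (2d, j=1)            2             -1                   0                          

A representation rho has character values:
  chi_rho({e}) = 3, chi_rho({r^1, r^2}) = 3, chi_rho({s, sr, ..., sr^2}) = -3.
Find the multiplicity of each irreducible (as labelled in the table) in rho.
Multiplicities: chi_1: 0, chi_2: 3, chi_3: 0.

Argument: Use <chi_rho, chi> = (1/|G|) sum_C |C| * chi_rho(C) * conj(chi(C)) with |G| = 6 for each irreducible chi in the table:
  <chi_rho, chi_1> = (1/6)[1*(3)*conj(1) + 2*(3)*conj(1) + 3*(-3)*conj(1)]
      = (1/6)[(3) + (6) + (-9)] = 0/6 = 0
  <chi_rho, chi_2> = (1/6)[1*(3)*conj(1) + 2*(3)*conj(1) + 3*(-3)*conj(-1)]
      = (1/6)[(3) + (6) + (9)] = 18/6 = 3
  <chi_rho, chi_3> = (1/6)[1*(3)*conj(2) + 2*(3)*conj(-1) + 3*(-3)*conj(0)]
      = (1/6)[(6) + (-6) + (0)] = 0/6 = 0
Dimension check: dim(rho) = sum (mult * dim) = 0*1 + 3*1 + 0*2 = 3 = chi_rho(e) = 3.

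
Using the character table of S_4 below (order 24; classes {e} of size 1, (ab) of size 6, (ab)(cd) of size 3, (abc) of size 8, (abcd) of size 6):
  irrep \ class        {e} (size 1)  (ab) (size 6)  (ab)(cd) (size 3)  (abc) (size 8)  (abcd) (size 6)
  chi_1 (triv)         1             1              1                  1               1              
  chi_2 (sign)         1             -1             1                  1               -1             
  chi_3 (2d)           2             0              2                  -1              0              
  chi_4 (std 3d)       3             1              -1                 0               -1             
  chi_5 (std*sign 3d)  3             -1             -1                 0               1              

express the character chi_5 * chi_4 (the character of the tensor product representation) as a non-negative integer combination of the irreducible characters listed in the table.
chi_5 tensor chi_4 = chi_2 + chi_3 + chi_4 + chi_5 (all other irreducibles have multiplicity 0).

The character of a tensor product is the pointwise product (chi_5 * chi_4)(C) = chi_5(C) * chi_4(C):
  {e}: (3)*(3), (ab): (-1)*(1), (ab)(cd): (-1)*(-1), (abc): (0)*(0), (abcd): (1)*(-1)
so (chi_5 * chi_4) takes values
  {e} -> 9, (ab) -> -1, (ab)(cd) -> 1, (abc) -> 0, (abcd) -> -1.
Now take the inner product of this character with each irreducible chi from the table, <chi_5*chi_4, chi> = (1/24) sum_C |C| (chi_5*chi_4)(C) conj(chi(C)):
  <chi_5*chi_4, chi_1> = (1/24)[1*(9)*conj(1) + 6*(-1)*conj(1) + 3*(1)*conj(1) + 8*(0)*conj(1) + 6*(-1)*conj(1)]
      = (1/24)[(9) + (-6) + (3) + (0) + (-6)] = 0/24 = 0
  <chi_5*chi_4, chi_2> = (1/24)[1*(9)*conj(1) + 6*(-1)*conj(-1) + 3*(1)*conj(1) + 8*(0)*conj(1) + 6*(-1)*conj(-1)]
      = (1/24)[(9) + (6) + (3) + (0) + (6)] = 24/24 = 1
  <chi_5*chi_4, chi_3> = (1/24)[1*(9)*conj(2) + 6*(-1)*conj(0) + 3*(1)*conj(2) + 8*(0)*conj(-1) + 6*(-1)*conj(0)]
      = (1/24)[(18) + (0) + (6) + (0) + (0)] = 24/24 = 1
  <chi_5*chi_4, chi_4> = (1/24)[1*(9)*conj(3) + 6*(-1)*conj(1) + 3*(1)*conj(-1) + 8*(0)*conj(0) + 6*(-1)*conj(-1)]
      = (1/24)[(27) + (-6) + (-3) + (0) + (6)] = 24/24 = 1
  <chi_5*chi_4, chi_5> = (1/24)[1*(9)*conj(3) + 6*(-1)*conj(-1) + 3*(1)*conj(-1) + 8*(0)*conj(0) + 6*(-1)*conj(1)]
      = (1/24)[(27) + (6) + (-3) + (0) + (-6)] = 24/24 = 1
Hence the multiplicities are chi_2: 1, chi_3: 1, chi_4: 1, chi_5: 1. Dimension check: dim(chi_5)*dim(chi_4) = 3*3 = 9 and sum (mult * dim) = 1*1 + 1*2 + 1*3 + 1*3 = 9.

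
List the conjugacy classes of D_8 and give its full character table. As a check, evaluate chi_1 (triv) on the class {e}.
Conjugacy classes: {e} of size 1, {r^4} of size 1, {r^1, r^7} of size 2, {r^2, r^6} of size 2, {r^3, r^5} of size 2, {s, sr^2, ...} of size 4, {sr, sr^3, ...} of size 4.
Character table:
  irrep \ class              {e} (size 1)  {r^4} (size 1)  {r^1, r^7} (size 2)  {r^2, r^6} (size 2)  {r^3, r^5} (size 2)  {s, sr^2, ...} (size 4)  {sr, sr^3, ...} (size 4)
  chi_1 (triv)               1             1               1                    1                    1                    1                        1                       
  chi_2 (sign: r->1, s->-1)  1             1               1                    1                    1                    -1                       -1                      
  chi_3 (r->-1, s->1)        1             1               -1                   1                    -1                   1                        -1                      
  chi_4 (r->-1, s->-1)       1             1               -1                   1                    -1                   -1                       1                       
  chi_5 (2d, j=1)            2             -2              sqrt(2)              0                    -sqrt(2)             0                        0                       
  chi_6 (2d, j=2)            2             2               0                    -2                   0                    0                        0                       
  chi_7 (2d, j=3)            2             -2              -sqrt(2)             0                    sqrt(2)              0                        0                       

Spot check: chi_1 (triv) on {e} = 1.

Reasoning: D_8 has order 2*8 = 16 with 7 conjugacy classes, hence 7 irreducibles. Sum of squared dims 1 + 1 + 1 + 1 + 4 + 4 + 4 = 16 = |G|. Linear characters come from the abelianisation; the 2-dimensional irreps have character r^k -> 2*cos(2*pi*j*k/8), reflections -> 0.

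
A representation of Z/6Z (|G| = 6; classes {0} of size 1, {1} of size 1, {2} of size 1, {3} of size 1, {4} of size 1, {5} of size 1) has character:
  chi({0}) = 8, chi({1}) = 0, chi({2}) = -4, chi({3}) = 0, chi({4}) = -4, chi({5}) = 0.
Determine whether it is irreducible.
Not irreducible (reducible): <chi, chi> = 16 > 1.

Explanation: <chi, chi> = (1/|G|) sum_C |C| * |chi(C)|^2 = (1/6)[1*|8|^2 + 1*|0|^2 + 1*|-4|^2 + 1*|0|^2 + 1*|-4|^2 + 1*|0|^2]
  = (1/6)[(64) + (0) + (16) + (0) + (16) + (0)] = 96/6 = 16.
(Exp terms are combined using exp(i*s)*conj(exp(i*t)) = exp(i*(s-t)), and sums of them are collapsed using the identity that for every m > 1 the m distinct m-th roots of unity sum to 0, e.g. 1 + exp(2*I*pi/3) + exp(-2*I*pi/3) = 0.)
A character is irreducible iff <chi, chi> = 1, so this representation is reducible.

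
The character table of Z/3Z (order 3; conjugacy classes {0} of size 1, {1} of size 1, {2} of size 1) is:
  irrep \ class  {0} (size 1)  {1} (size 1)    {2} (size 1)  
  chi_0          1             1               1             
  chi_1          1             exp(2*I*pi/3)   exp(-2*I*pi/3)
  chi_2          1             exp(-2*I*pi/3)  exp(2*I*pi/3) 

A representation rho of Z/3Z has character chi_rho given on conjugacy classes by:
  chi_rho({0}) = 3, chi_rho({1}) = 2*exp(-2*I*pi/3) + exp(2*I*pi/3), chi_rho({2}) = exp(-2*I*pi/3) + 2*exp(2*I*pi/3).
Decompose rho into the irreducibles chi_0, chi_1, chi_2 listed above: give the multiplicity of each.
Multiplicities: chi_0: 0, chi_1: 1, chi_2: 2.

Use <chi_rho, chi> = (1/|G|) sum_C |C| * chi_rho(C) * conj(chi(C)) with |G| = 3 for each irreducible chi in the table:
  <chi_rho, chi_0> = (1/3)[1*(3)*conj(1) + 1*(2*exp(-2*I*pi/3) + exp(2*I*pi/3))*conj(1) + 1*(exp(-2*I*pi/3) + 2*exp(2*I*pi/3))*conj(1)]
      = (1/3)[(3) + (2*exp(-2*I*pi/3) + exp(2*I*pi/3)) + (exp(-2*I*pi/3) + 2*exp(2*I*pi/3))] = 0/3 = 0
  <chi_rho, chi_1> = (1/3)[1*(3)*conj(1) + 1*(2*exp(-2*I*pi/3) + exp(2*I*pi/3))*conj(exp(2*I*pi/3)) + 1*(exp(-2*I*pi/3) + 2*exp(2*I*pi/3))*conj(exp(-2*I*pi/3))]
      = (1/3)[(3) + (1 + 2*exp(2*I*pi/3)) + (1 + 2*exp(-2*I*pi/3))] = 3/3 = 1
  <chi_rho, chi_2> = (1/3)[1*(3)*conj(1) + 1*(2*exp(-2*I*pi/3) + exp(2*I*pi/3))*conj(exp(-2*I*pi/3)) + 1*(exp(-2*I*pi/3) + 2*exp(2*I*pi/3))*conj(exp(2*I*pi/3))]
      = (1/3)[(3) + (2 + exp(-2*I*pi/3)) + (2 + exp(2*I*pi/3))] = 6/3 = 2
(Exp terms are combined using exp(i*s)*conj(exp(i*t)) = exp(i*(s-t)), and sums of them are collapsed using the identity that for every m > 1 the m distinct m-th roots of unity sum to 0, e.g. 1 + exp(2*I*pi/3) + exp(-2*I*pi/3) = 0.)
Dimension check: dim(rho) = sum (mult * dim) = 0*1 + 1*1 + 2*1 = 3 = chi_rho(e) = 3.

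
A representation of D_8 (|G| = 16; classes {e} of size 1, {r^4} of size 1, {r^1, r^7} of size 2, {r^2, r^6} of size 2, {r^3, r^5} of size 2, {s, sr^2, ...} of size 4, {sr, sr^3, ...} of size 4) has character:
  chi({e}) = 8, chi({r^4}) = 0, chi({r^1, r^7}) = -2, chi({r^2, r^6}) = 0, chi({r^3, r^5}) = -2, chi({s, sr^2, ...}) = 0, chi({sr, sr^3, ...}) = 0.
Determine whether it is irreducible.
Not irreducible (reducible): <chi, chi> = 5 > 1.

Solution. <chi, chi> = (1/|G|) sum_C |C| * |chi(C)|^2 = (1/16)[1*|8|^2 + 1*|0|^2 + 2*|-2|^2 + 2*|0|^2 + 2*|-2|^2 + 4*|0|^2 + 4*|0|^2]
  = (1/16)[(64) + (0) + (8) + (0) + (8) + (0) + (0)] = 80/16 = 5.
A character is irreducible iff <chi, chi> = 1, so this representation is reducible.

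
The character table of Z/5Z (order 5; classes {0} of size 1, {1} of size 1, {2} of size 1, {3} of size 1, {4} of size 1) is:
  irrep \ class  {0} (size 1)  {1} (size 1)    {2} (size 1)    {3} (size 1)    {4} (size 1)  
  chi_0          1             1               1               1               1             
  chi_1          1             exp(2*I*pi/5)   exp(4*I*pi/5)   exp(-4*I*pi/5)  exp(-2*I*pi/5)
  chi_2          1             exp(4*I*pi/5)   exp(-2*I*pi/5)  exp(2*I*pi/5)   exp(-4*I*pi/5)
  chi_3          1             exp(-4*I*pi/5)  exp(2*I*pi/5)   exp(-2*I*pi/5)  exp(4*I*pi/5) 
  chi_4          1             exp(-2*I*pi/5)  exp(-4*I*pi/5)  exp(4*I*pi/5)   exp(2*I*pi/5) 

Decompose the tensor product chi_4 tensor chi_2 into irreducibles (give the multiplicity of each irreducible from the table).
chi_4 tensor chi_2 = chi_1 (all other irreducibles have multiplicity 0).

Derivation: The character of a tensor product is the pointwise product (chi_4 * chi_2)(C) = chi_4(C) * chi_2(C):
  {0}: (1)*(1), {1}: (exp(-2*I*pi/5))*(exp(4*I*pi/5)), {2}: (exp(-4*I*pi/5))*(exp(-2*I*pi/5)), {3}: (exp(4*I*pi/5))*(exp(2*I*pi/5)), {4}: (exp(2*I*pi/5))*(exp(-4*I*pi/5))
so (chi_4 * chi_2) takes values
  {0} -> 1, {1} -> exp(2*I*pi/5), {2} -> exp(4*I*pi/5), {3} -> exp(-4*I*pi/5), {4} -> exp(-2*I*pi/5).
Now take the inner product of this character with each irreducible chi from the table, <chi_4*chi_2, chi> = (1/5) sum_C |C| (chi_4*chi_2)(C) conj(chi(C)):
  <chi_4*chi_2, chi_0> = (1/5)[1*(1)*conj(1) + 1*(exp(2*I*pi/5))*conj(1) + 1*(exp(4*I*pi/5))*conj(1) + 1*(exp(-4*I*pi/5))*conj(1) + 1*(exp(-2*I*pi/5))*conj(1)]
      = (1/5)[(1) + (exp(2*I*pi/5)) + (exp(4*I*pi/5)) + (exp(-4*I*pi/5)) + (exp(-2*I*pi/5))] = 0/5 = 0
  <chi_4*chi_2, chi_1> = (1/5)[1*(1)*conj(1) + 1*(exp(2*I*pi/5))*conj(exp(2*I*pi/5)) + 1*(exp(4*I*pi/5))*conj(exp(4*I*pi/5)) + 1*(exp(-4*I*pi/5))*conj(exp(-4*I*pi/5)) + 1*(exp(-2*I*pi/5))*conj(exp(-2*I*pi/5))]
      = (1/5)[(1) + (1) + (1) + (1) + (1)] = 5/5 = 1
  <chi_4*chi_2, chi_2> = (1/5)[1*(1)*conj(1) + 1*(exp(2*I*pi/5))*conj(exp(4*I*pi/5)) + 1*(exp(4*I*pi/5))*conj(exp(-2*I*pi/5)) + 1*(exp(-4*I*pi/5))*conj(exp(2*I*pi/5)) + 1*(exp(-2*I*pi/5))*conj(exp(-4*I*pi/5))]
      = (1/5)[(1) + (exp(-2*I*pi/5)) + (exp(-4*I*pi/5)) + (exp(4*I*pi/5)) + (exp(2*I*pi/5))] = 0/5 = 0
  <chi_4*chi_2, chi_3> = (1/5)[1*(1)*conj(1) + 1*(exp(2*I*pi/5))*conj(exp(-4*I*pi/5)) + 1*(exp(4*I*pi/5))*conj(exp(2*I*pi/5)) + 1*(exp(-4*I*pi/5))*conj(exp(-2*I*pi/5)) + 1*(exp(-2*I*pi/5))*conj(exp(4*I*pi/5))]
      = (1/5)[(1) + (exp(-4*I*pi/5)) + (exp(2*I*pi/5)) + (exp(-2*I*pi/5)) + (exp(4*I*pi/5))] = 0/5 = 0
  <chi_4*chi_2, chi_4> = (1/5)[1*(1)*conj(1) + 1*(exp(2*I*pi/5))*conj(exp(-2*I*pi/5)) + 1*(exp(4*I*pi/5))*conj(exp(-4*I*pi/5)) + 1*(exp(-4*I*pi/5))*conj(exp(4*I*pi/5)) + 1*(exp(-2*I*pi/5))*conj(exp(2*I*pi/5))]
      = (1/5)[(1) + (exp(4*I*pi/5)) + (exp(-2*I*pi/5)) + (exp(2*I*pi/5)) + (exp(-4*I*pi/5))] = 0/5 = 0
(Exp terms are combined using exp(i*s)*conj(exp(i*t)) = exp(i*(s-t)), and sums of them are collapsed using the identity that for every m > 1 the m distinct m-th roots of unity sum to 0, e.g. 1 + exp(2*I*pi/3) + exp(-2*I*pi/3) = 0.)
Hence the multiplicities are chi_1: 1. Dimension check: dim(chi_4)*dim(chi_2) = 1*1 = 1 and sum (mult * dim) = 1*1 = 1.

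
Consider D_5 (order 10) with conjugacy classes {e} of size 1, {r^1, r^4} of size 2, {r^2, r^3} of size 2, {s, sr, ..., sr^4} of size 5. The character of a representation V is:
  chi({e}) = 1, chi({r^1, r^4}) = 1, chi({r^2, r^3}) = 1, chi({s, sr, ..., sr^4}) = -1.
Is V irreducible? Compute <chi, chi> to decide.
Irreducible: <chi, chi> = 1.

Why: <chi, chi> = (1/|G|) sum_C |C| * |chi(C)|^2 = (1/10)[1*|1|^2 + 2*|1|^2 + 2*|1|^2 + 5*|-1|^2]
  = (1/10)[(1) + (2) + (2) + (5)] = 10/10 = 1.
A character is irreducible iff <chi, chi> = 1, so this representation is irreducible.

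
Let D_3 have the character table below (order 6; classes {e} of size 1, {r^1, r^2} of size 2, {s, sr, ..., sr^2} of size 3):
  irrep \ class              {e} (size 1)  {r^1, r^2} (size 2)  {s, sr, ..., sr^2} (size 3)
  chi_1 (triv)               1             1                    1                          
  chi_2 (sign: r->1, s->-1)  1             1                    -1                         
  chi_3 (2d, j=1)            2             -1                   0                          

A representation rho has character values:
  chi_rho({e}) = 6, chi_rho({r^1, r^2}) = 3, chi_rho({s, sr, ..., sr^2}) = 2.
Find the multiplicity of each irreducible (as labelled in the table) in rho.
Multiplicities: chi_1: 3, chi_2: 1, chi_3: 1.

Working: Use <chi_rho, chi> = (1/|G|) sum_C |C| * chi_rho(C) * conj(chi(C)) with |G| = 6 for each irreducible chi in the table:
  <chi_rho, chi_1> = (1/6)[1*(6)*conj(1) + 2*(3)*conj(1) + 3*(2)*conj(1)]
      = (1/6)[(6) + (6) + (6)] = 18/6 = 3
  <chi_rho, chi_2> = (1/6)[1*(6)*conj(1) + 2*(3)*conj(1) + 3*(2)*conj(-1)]
      = (1/6)[(6) + (6) + (-6)] = 6/6 = 1
  <chi_rho, chi_3> = (1/6)[1*(6)*conj(2) + 2*(3)*conj(-1) + 3*(2)*conj(0)]
      = (1/6)[(12) + (-6) + (0)] = 6/6 = 1
Dimension check: dim(rho) = sum (mult * dim) = 3*1 + 1*1 + 1*2 = 6 = chi_rho(e) = 6.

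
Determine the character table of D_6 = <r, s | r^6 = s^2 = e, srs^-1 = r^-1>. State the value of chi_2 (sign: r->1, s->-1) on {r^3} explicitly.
Conjugacy classes: {e} of size 1, {r^3} of size 1, {r^1, r^5} of size 2, {r^2, r^4} of size 2, {s, sr^2, ...} of size 3, {sr, sr^3, ...} of size 3.
Character table:
  irrep \ class              {e} (size 1)  {r^3} (size 1)  {r^1, r^5} (size 2)  {r^2, r^4} (size 2)  {s, sr^2, ...} (size 3)  {sr, sr^3, ...} (size 3)
  chi_1 (triv)               1             1               1                    1                    1                        1                       
  chi_2 (sign: r->1, s->-1)  1             1               1                    1                    -1                       -1                      
  chi_3 (r->-1, s->1)        1             -1              -1                   1                    1                        -1                      
  chi_4 (r->-1, s->-1)       1             -1              -1                   1                    -1                       1                       
  chi_5 (2d, j=1)            2             -2              1                    -1                   0                        0                       
  chi_6 (2d, j=2)            2             2               -1                   -1                   0                        0                       

Spot check: chi_2 (sign: r->1, s->-1) on {r^3} = 1.

Explanation: D_6 has order 2*6 = 12 with 6 conjugacy classes, hence 6 irreducibles. Sum of squared dims 1 + 1 + 1 + 1 + 4 + 4 = 12 = |G|. Linear characters come from the abelianisation; the 2-dimensional irreps have character r^k -> 2*cos(2*pi*j*k/6), reflections -> 0.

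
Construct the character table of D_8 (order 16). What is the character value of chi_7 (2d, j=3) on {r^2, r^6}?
Conjugacy classes: {e} of size 1, {r^4} of size 1, {r^1, r^7} of size 2, {r^2, r^6} of size 2, {r^3, r^5} of size 2, {s, sr^2, ...} of size 4, {sr, sr^3, ...} of size 4.
Character table:
  irrep \ class              {e} (size 1)  {r^4} (size 1)  {r^1, r^7} (size 2)  {r^2, r^6} (size 2)  {r^3, r^5} (size 2)  {s, sr^2, ...} (size 4)  {sr, sr^3, ...} (size 4)
  chi_1 (triv)               1             1               1                    1                    1                    1                        1                       
  chi_2 (sign: r->1, s->-1)  1             1               1                    1                    1                    -1                       -1                      
  chi_3 (r->-1, s->1)        1             1               -1                   1                    -1                   1                        -1                      
  chi_4 (r->-1, s->-1)       1             1               -1                   1                    -1                   -1                       1                       
  chi_5 (2d, j=1)            2             -2              sqrt(2)              0                    -sqrt(2)             0                        0                       
  chi_6 (2d, j=2)            2             2               0                    -2                   0                    0                        0                       
  chi_7 (2d, j=3)            2             -2              -sqrt(2)             0                    sqrt(2)              0                        0                       

Spot check: chi_7 (2d, j=3) on {r^2, r^6} = 0.

D_8 has order 2*8 = 16 with 7 conjugacy classes, hence 7 irreducibles. Sum of squared dims 1 + 1 + 1 + 1 + 4 + 4 + 4 = 16 = |G|. Linear characters come from the abelianisation; the 2-dimensional irreps have character r^k -> 2*cos(2*pi*j*k/8), reflections -> 0.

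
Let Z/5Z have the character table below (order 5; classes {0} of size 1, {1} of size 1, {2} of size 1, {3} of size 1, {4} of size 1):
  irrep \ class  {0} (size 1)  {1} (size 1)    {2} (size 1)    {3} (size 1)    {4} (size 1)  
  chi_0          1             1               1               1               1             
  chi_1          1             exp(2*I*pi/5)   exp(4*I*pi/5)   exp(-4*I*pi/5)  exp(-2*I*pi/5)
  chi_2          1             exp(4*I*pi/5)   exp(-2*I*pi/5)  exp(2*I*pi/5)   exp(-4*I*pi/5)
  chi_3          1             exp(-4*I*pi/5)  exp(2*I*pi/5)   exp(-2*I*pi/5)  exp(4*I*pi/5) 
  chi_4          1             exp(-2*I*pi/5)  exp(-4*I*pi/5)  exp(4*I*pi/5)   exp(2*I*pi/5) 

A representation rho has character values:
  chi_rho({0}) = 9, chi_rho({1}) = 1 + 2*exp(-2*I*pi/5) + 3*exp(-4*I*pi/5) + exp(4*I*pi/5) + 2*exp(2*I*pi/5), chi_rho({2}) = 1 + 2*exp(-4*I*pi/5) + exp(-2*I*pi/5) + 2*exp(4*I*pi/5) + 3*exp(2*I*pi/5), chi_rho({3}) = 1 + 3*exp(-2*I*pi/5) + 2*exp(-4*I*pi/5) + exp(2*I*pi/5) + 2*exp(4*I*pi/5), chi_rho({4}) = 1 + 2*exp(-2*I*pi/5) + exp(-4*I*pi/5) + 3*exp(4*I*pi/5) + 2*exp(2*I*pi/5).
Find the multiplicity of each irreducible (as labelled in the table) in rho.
Multiplicities: chi_0: 1, chi_1: 2, chi_2: 1, chi_3: 3, chi_4: 2.

Derivation: Use <chi_rho, chi> = (1/|G|) sum_C |C| * chi_rho(C) * conj(chi(C)) with |G| = 5 for each irreducible chi in the table:
  <chi_rho, chi_0> = (1/5)[1*(9)*conj(1) + 1*(1 + 2*exp(-2*I*pi/5) + 3*exp(-4*I*pi/5) + exp(4*I*pi/5) + 2*exp(2*I*pi/5))*conj(1) + 1*(1 + 2*exp(-4*I*pi/5) + exp(-2*I*pi/5) + 2*exp(4*I*pi/5) + 3*exp(2*I*pi/5))*conj(1) + 1*(1 + 3*exp(-2*I*pi/5) + 2*exp(-4*I*pi/5) + exp(2*I*pi/5) + 2*exp(4*I*pi/5))*conj(1) + 1*(1 + 2*exp(-2*I*pi/5) + exp(-4*I*pi/5) + 3*exp(4*I*pi/5) + 2*exp(2*I*pi/5))*conj(1)]
      = (1/5)[(9) + (1 + 2*exp(-2*I*pi/5) + 3*exp(-4*I*pi/5) + exp(4*I*pi/5) + 2*exp(2*I*pi/5)) + (1 + 2*exp(-4*I*pi/5) + exp(-2*I*pi/5) + 2*exp(4*I*pi/5) + 3*exp(2*I*pi/5)) + (1 + 3*exp(-2*I*pi/5) + 2*exp(-4*I*pi/5) + exp(2*I*pi/5) + 2*exp(4*I*pi/5)) + (1 + 2*exp(-2*I*pi/5) + exp(-4*I*pi/5) + 3*exp(4*I*pi/5) + 2*exp(2*I*pi/5))] = 5/5 = 1
  <chi_rho, chi_1> = (1/5)[1*(9)*conj(1) + 1*(1 + 2*exp(-2*I*pi/5) + 3*exp(-4*I*pi/5) + exp(4*I*pi/5) + 2*exp(2*I*pi/5))*conj(exp(2*I*pi/5)) + 1*(1 + 2*exp(-4*I*pi/5) + exp(-2*I*pi/5) + 2*exp(4*I*pi/5) + 3*exp(2*I*pi/5))*conj(exp(4*I*pi/5)) + 1*(1 + 3*exp(-2*I*pi/5) + 2*exp(-4*I*pi/5) + exp(2*I*pi/5) + 2*exp(4*I*pi/5))*conj(exp(-4*I*pi/5)) + 1*(1 + 2*exp(-2*I*pi/5) + exp(-4*I*pi/5) + 3*exp(4*I*pi/5) + 2*exp(2*I*pi/5))*conj(exp(-2*I*pi/5))]
      = (1/5)[(9) + (2 + 2*exp(-4*I*pi/5) + exp(-2*I*pi/5) + exp(2*I*pi/5) + 3*exp(4*I*pi/5)) + (2 + 3*exp(-2*I*pi/5) + exp(-4*I*pi/5) + exp(4*I*pi/5) + 2*exp(2*I*pi/5)) + (2 + 2*exp(-2*I*pi/5) + exp(-4*I*pi/5) + exp(4*I*pi/5) + 3*exp(2*I*pi/5)) + (2 + 3*exp(-4*I*pi/5) + exp(-2*I*pi/5) + exp(2*I*pi/5) + 2*exp(4*I*pi/5))] = 10/5 = 2
  <chi_rho, chi_2> = (1/5)[1*(9)*conj(1) + 1*(1 + 2*exp(-2*I*pi/5) + 3*exp(-4*I*pi/5) + exp(4*I*pi/5) + 2*exp(2*I*pi/5))*conj(exp(4*I*pi/5)) + 1*(1 + 2*exp(-4*I*pi/5) + exp(-2*I*pi/5) + 2*exp(4*I*pi/5) + 3*exp(2*I*pi/5))*conj(exp(-2*I*pi/5)) + 1*(1 + 3*exp(-2*I*pi/5) + 2*exp(-4*I*pi/5) + exp(2*I*pi/5) + 2*exp(4*I*pi/5))*conj(exp(2*I*pi/5)) + 1*(1 + 2*exp(-2*I*pi/5) + exp(-4*I*pi/5) + 3*exp(4*I*pi/5) + 2*exp(2*I*pi/5))*conj(exp(-4*I*pi/5))]
      = (1/5)[(9) + (1 + 2*exp(-2*I*pi/5) + exp(-4*I*pi/5) + 2*exp(4*I*pi/5) + 3*exp(2*I*pi/5)) + (1 + 2*exp(-2*I*pi/5) + 2*exp(-4*I*pi/5) + exp(2*I*pi/5) + 3*exp(4*I*pi/5)) + (1 + 3*exp(-4*I*pi/5) + exp(-2*I*pi/5) + 2*exp(4*I*pi/5) + 2*exp(2*I*pi/5)) + (1 + 3*exp(-2*I*pi/5) + 2*exp(-4*I*pi/5) + exp(4*I*pi/5) + 2*exp(2*I*pi/5))] = 5/5 = 1
  <chi_rho, chi_3> = (1/5)[1*(9)*conj(1) + 1*(1 + 2*exp(-2*I*pi/5) + 3*exp(-4*I*pi/5) + exp(4*I*pi/5) + 2*exp(2*I*pi/5))*conj(exp(-4*I*pi/5)) + 1*(1 + 2*exp(-4*I*pi/5) + exp(-2*I*pi/5) + 2*exp(4*I*pi/5) + 3*exp(2*I*pi/5))*conj(exp(2*I*pi/5)) + 1*(1 + 3*exp(-2*I*pi/5) + 2*exp(-4*I*pi/5) + exp(2*I*pi/5) + 2*exp(4*I*pi/5))*conj(exp(-2*I*pi/5)) + 1*(1 + 2*exp(-2*I*pi/5) + exp(-4*I*pi/5) + 3*exp(4*I*pi/5) + 2*exp(2*I*pi/5))*conj(exp(4*I*pi/5))]
      = (1/5)[(9) + (3 + 2*exp(-4*I*pi/5) + exp(-2*I*pi/5) + exp(4*I*pi/5) + 2*exp(2*I*pi/5)) + (3 + exp(-2*I*pi/5) + exp(-4*I*pi/5) + 2*exp(4*I*pi/5) + 2*exp(2*I*pi/5)) + (3 + 2*exp(-2*I*pi/5) + 2*exp(-4*I*pi/5) + exp(4*I*pi/5) + exp(2*I*pi/5)) + (3 + 2*exp(-2*I*pi/5) + exp(-4*I*pi/5) + exp(2*I*pi/5) + 2*exp(4*I*pi/5))] = 15/5 = 3
  <chi_rho, chi_4> = (1/5)[1*(9)*conj(1) + 1*(1 + 2*exp(-2*I*pi/5) + 3*exp(-4*I*pi/5) + exp(4*I*pi/5) + 2*exp(2*I*pi/5))*conj(exp(-2*I*pi/5)) + 1*(1 + 2*exp(-4*I*pi/5) + exp(-2*I*pi/5) + 2*exp(4*I*pi/5) + 3*exp(2*I*pi/5))*conj(exp(-4*I*pi/5)) + 1*(1 + 3*exp(-2*I*pi/5) + 2*exp(-4*I*pi/5) + exp(2*I*pi/5) + 2*exp(4*I*pi/5))*conj(exp(4*I*pi/5)) + 1*(1 + 2*exp(-2*I*pi/5) + exp(-4*I*pi/5) + 3*exp(4*I*pi/5) + 2*exp(2*I*pi/5))*conj(exp(2*I*pi/5))]
      = (1/5)[(9) + (2 + 3*exp(-2*I*pi/5) + exp(-4*I*pi/5) + exp(2*I*pi/5) + 2*exp(4*I*pi/5)) + (2 + 2*exp(-2*I*pi/5) + 3*exp(-4*I*pi/5) + exp(4*I*pi/5) + exp(2*I*pi/5)) + (2 + exp(-2*I*pi/5) + exp(-4*I*pi/5) + 3*exp(4*I*pi/5) + 2*exp(2*I*pi/5)) + (2 + 2*exp(-4*I*pi/5) + exp(-2*I*pi/5) + exp(4*I*pi/5) + 3*exp(2*I*pi/5))] = 10/5 = 2
(Exp terms are combined using exp(i*s)*conj(exp(i*t)) = exp(i*(s-t)), and sums of them are collapsed using the identity that for every m > 1 the m distinct m-th roots of unity sum to 0, e.g. 1 + exp(2*I*pi/3) + exp(-2*I*pi/3) = 0.)
Dimension check: dim(rho) = sum (mult * dim) = 1*1 + 2*1 + 1*1 + 3*1 + 2*1 = 9 = chi_rho(e) = 9.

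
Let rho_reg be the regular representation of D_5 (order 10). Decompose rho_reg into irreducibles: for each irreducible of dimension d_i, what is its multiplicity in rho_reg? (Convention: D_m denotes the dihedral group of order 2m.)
Each irreducible V_i of dimension d_i appears with multiplicity d_i, i.e. rho_reg = (direct sum over all irreducibles V_i) d_i V_i. The irreducible dimensions for D_5 are 1, 1, 2, 2: 2 irreducibles of dimension 1, each with multiplicity 1; 2 irreducibles of dimension 2, each with multiplicity 2. Total dimension 2*1*1 + 2*2*2 = 10 = |G|.

General theorem: in the regular representation of a finite group G, each irreducible appears with multiplicity equal to its dimension. Check: dim(rho_reg) = sum d_i^2 = 1 + 1 + 4 + 4 = 10 = |G|.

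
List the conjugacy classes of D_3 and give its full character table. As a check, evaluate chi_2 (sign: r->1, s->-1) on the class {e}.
Conjugacy classes: {e} of size 1, {r^1, r^2} of size 2, {s, sr, ..., sr^2} of size 3.
Character table:
  irrep \ class              {e} (size 1)  {r^1, r^2} (size 2)  {s, sr, ..., sr^2} (size 3)
  chi_1 (triv)               1             1                    1                          
  chi_2 (sign: r->1, s->-1)  1             1                    -1                         
  chi_3 (2d, j=1)            2             -1                   0                          

Spot check: chi_2 (sign: r->1, s->-1) on {e} = 1.

Working: D_3 has order 2*3 = 6 with 3 conjugacy classes, hence 3 irreducibles. Sum of squared dims 1 + 1 + 4 = 6 = |G|. Linear characters come from the abelianisation; the 2-dimensional irreps have character r^k -> 2*cos(2*pi*j*k/3), reflections -> 0.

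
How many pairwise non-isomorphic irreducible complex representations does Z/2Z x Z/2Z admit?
4

Details: The number of irreducible complex representations of a finite group equals its number of conjugacy classes. Z/2Z x Z/2Z is abelian of order 4, so every element is its own conjugacy class: 4 classes, so Z/2Z x Z/2Z (order 4) has exactly 4 irreducible complex representations.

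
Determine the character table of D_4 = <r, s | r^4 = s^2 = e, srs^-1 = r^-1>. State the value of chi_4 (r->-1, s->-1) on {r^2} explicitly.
Conjugacy classes: {e} of size 1, {r^2} of size 1, {r^1, r^3} of size 2, {s, sr^2, ...} of size 2, {sr, sr^3, ...} of size 2.
Character table:
  irrep \ class              {e} (size 1)  {r^2} (size 1)  {r^1, r^3} (size 2)  {s, sr^2, ...} (size 2)  {sr, sr^3, ...} (size 2)
  chi_1 (triv)               1             1               1                    1                        1                       
  chi_2 (sign: r->1, s->-1)  1             1               1                    -1                       -1                      
  chi_3 (r->-1, s->1)        1             1               -1                   1                        -1                      
  chi_4 (r->-1, s->-1)       1             1               -1                   -1                       1                       
  chi_5 (2d, j=1)            2             -2              0                    0                        0                       

Spot check: chi_4 (r->-1, s->-1) on {r^2} = 1.

Derivation: D_4 has order 2*4 = 8 with 5 conjugacy classes, hence 5 irreducibles. Sum of squared dims 1 + 1 + 1 + 1 + 4 = 8 = |G|. Linear characters come from the abelianisation; the 2-dimensional irreps have character r^k -> 2*cos(2*pi*j*k/4), reflections -> 0.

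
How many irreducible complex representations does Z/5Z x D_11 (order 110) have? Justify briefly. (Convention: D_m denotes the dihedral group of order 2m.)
35

Solution. The number of irreducible complex representations of a finite group equals its number of conjugacy classes. For a direct product, #classes(G x H) = #classes(G) * #classes(H). Z/5Z has 5 classes (abelian), D_11 has 7 classes, so 5 * 7 = 35, so Z/5Z x D_11 (order 110) has exactly 35 irreducible complex representations.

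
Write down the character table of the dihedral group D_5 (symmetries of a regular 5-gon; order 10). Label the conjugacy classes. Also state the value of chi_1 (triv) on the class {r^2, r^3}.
Conjugacy classes: {e} of size 1, {r^1, r^4} of size 2, {r^2, r^3} of size 2, {s, sr, ..., sr^4} of size 5.
Character table:
  irrep \ class              {e} (size 1)  {r^1, r^4} (size 2)  {r^2, r^3} (size 2)  {s, sr, ..., sr^4} (size 5)
  chi_1 (triv)               1             1                    1                    1                          
  chi_2 (sign: r->1, s->-1)  1             1                    1                    -1                         
  chi_3 (2d, j=1)            2             -1/2 + sqrt(5)/2     -sqrt(5)/2 - 1/2     0                          
  chi_4 (2d, j=2)            2             -sqrt(5)/2 - 1/2     -1/2 + sqrt(5)/2     0                          

Spot check: chi_1 (triv) on {r^2, r^3} = 1.

Reasoning: D_5 has order 2*5 = 10 with 4 conjugacy classes, hence 4 irreducibles. Sum of squared dims 1 + 1 + 4 + 4 = 10 = |G|. Linear characters come from the abelianisation; the 2-dimensional irreps have character r^k -> 2*cos(2*pi*j*k/5), reflections -> 0.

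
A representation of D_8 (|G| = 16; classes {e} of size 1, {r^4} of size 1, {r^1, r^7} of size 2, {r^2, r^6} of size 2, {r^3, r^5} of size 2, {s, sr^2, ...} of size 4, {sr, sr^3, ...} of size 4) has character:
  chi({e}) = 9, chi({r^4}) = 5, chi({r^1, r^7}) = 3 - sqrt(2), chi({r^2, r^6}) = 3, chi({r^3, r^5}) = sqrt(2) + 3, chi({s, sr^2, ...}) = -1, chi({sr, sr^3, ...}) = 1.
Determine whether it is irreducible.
Not irreducible (reducible): <chi, chi> = 11 > 1.

Solution. <chi, chi> = (1/|G|) sum_C |C| * |chi(C)|^2 = (1/16)[1*|9|^2 + 1*|5|^2 + 2*|3 - sqrt(2)|^2 + 2*|3|^2 + 2*|sqrt(2) + 3|^2 + 4*|-1|^2 + 4*|1|^2]
  = (1/16)[(81) + (25) + (22 - 12*sqrt(2)) + (18) + (12*sqrt(2) + 22) + (4) + (4)] = 176/16 = 11.
A character is irreducible iff <chi, chi> = 1, so this representation is reducible.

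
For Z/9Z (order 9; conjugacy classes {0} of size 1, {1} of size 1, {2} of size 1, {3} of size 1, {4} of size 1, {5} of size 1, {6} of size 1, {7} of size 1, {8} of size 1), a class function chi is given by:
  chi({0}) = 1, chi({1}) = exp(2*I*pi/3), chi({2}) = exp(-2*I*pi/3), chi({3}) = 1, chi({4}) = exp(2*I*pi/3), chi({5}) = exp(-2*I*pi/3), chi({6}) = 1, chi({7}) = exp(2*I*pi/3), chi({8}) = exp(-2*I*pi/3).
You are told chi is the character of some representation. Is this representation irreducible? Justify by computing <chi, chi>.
Irreducible: <chi, chi> = 1.

Explanation: <chi, chi> = (1/|G|) sum_C |C| * |chi(C)|^2 = (1/9)[1*|1|^2 + 1*|exp(2*I*pi/3)|^2 + 1*|exp(-2*I*pi/3)|^2 + 1*|1|^2 + 1*|exp(2*I*pi/3)|^2 + 1*|exp(-2*I*pi/3)|^2 + 1*|1|^2 + 1*|exp(2*I*pi/3)|^2 + 1*|exp(-2*I*pi/3)|^2]
  = (1/9)[(1) + (1) + (1) + (1) + (1) + (1) + (1) + (1) + (1)] = 9/9 = 1.
(Exp terms are combined using exp(i*s)*conj(exp(i*t)) = exp(i*(s-t)), and sums of them are collapsed using the identity that for every m > 1 the m distinct m-th roots of unity sum to 0, e.g. 1 + exp(2*I*pi/3) + exp(-2*I*pi/3) = 0.)
A character is irreducible iff <chi, chi> = 1, so this representation is irreducible.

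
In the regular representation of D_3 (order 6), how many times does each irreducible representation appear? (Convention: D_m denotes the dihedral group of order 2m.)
Each irreducible V_i of dimension d_i appears with multiplicity d_i, i.e. rho_reg = (direct sum over all irreducibles V_i) d_i V_i. The irreducible dimensions for D_3 are 1, 1, 2: 2 irreducibles of dimension 1, each with multiplicity 1; 1 irreducible of dimension 2, with multiplicity 2. Total dimension 2*1*1 + 1*2*2 = 6 = |G|.

Reasoning: General theorem: in the regular representation of a finite group G, each irreducible appears with multiplicity equal to its dimension. Check: dim(rho_reg) = sum d_i^2 = 1 + 1 + 4 = 6 = |G|.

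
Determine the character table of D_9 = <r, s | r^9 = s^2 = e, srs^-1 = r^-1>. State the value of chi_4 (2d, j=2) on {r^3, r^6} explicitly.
Conjugacy classes: {e} of size 1, {r^1, r^8} of size 2, {r^2, r^7} of size 2, {r^3, r^6} of size 2, {r^4, r^5} of size 2, {s, sr, ..., sr^8} of size 9.
Character table:
  irrep \ class              {e} (size 1)  {r^1, r^8} (size 2)  {r^2, r^7} (size 2)  {r^3, r^6} (size 2)  {r^4, r^5} (size 2)  {s, sr, ..., sr^8} (size 9)
  chi_1 (triv)               1             1                    1                    1                    1                    1                          
  chi_2 (sign: r->1, s->-1)  1             1                    1                    1                    1                    -1                         
  chi_3 (2d, j=1)            2             2*cos(2*pi/9)        2*cos(4*pi/9)        -1                   -2*cos(pi/9)         0                          
  chi_4 (2d, j=2)            2             2*cos(4*pi/9)        -2*cos(pi/9)         -1                   2*cos(2*pi/9)        0                          
  chi_5 (2d, j=3)            2             -1                   -1                   2                    -1                   0                          
  chi_6 (2d, j=4)            2             -2*cos(pi/9)         2*cos(2*pi/9)        -1                   2*cos(4*pi/9)        0                          

Spot check: chi_4 (2d, j=2) on {r^3, r^6} = -1.

D_9 has order 2*9 = 18 with 6 conjugacy classes, hence 6 irreducibles. Sum of squared dims 1 + 1 + 4 + 4 + 4 + 4 = 18 = |G|. Linear characters come from the abelianisation; the 2-dimensional irreps have character r^k -> 2*cos(2*pi*j*k/9), reflections -> 0.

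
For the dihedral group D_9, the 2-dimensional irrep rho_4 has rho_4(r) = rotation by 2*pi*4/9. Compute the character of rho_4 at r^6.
chi_{rho_4}(r^6) = 2*cos(2*pi*4*6/9) = -1

Reasoning: rho_4(r^6) is rotation by angle 2*pi*4*6/9, whose trace is 2*cos(2*pi*4*6/9) = -1.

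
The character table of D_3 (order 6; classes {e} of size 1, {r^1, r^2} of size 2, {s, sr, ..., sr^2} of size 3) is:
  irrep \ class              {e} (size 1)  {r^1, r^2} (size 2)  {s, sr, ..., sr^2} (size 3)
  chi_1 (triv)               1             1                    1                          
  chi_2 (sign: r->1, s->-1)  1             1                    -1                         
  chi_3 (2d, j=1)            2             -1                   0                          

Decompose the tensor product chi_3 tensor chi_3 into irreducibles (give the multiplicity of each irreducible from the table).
chi_3 tensor chi_3 = chi_1 + chi_2 + chi_3 (all other irreducibles have multiplicity 0).

Derivation: The character of a tensor product is the pointwise product (chi_3 * chi_3)(C) = chi_3(C) * chi_3(C):
  {e}: (2)*(2), {r^1, r^2}: (-1)*(-1), {s, sr, ..., sr^2}: (0)*(0)
so (chi_3 * chi_3) takes values
  {e} -> 4, {r^1, r^2} -> 1, {s, sr, ..., sr^2} -> 0.
Now take the inner product of this character with each irreducible chi from the table, <chi_3*chi_3, chi> = (1/6) sum_C |C| (chi_3*chi_3)(C) conj(chi(C)):
  <chi_3*chi_3, chi_1> = (1/6)[1*(4)*conj(1) + 2*(1)*conj(1) + 3*(0)*conj(1)]
      = (1/6)[(4) + (2) + (0)] = 6/6 = 1
  <chi_3*chi_3, chi_2> = (1/6)[1*(4)*conj(1) + 2*(1)*conj(1) + 3*(0)*conj(-1)]
      = (1/6)[(4) + (2) + (0)] = 6/6 = 1
  <chi_3*chi_3, chi_3> = (1/6)[1*(4)*conj(2) + 2*(1)*conj(-1) + 3*(0)*conj(0)]
      = (1/6)[(8) + (-2) + (0)] = 6/6 = 1
Hence the multiplicities are chi_1: 1, chi_2: 1, chi_3: 1. Dimension check: dim(chi_3)*dim(chi_3) = 2*2 = 4 and sum (mult * dim) = 1*1 + 1*1 + 1*2 = 4.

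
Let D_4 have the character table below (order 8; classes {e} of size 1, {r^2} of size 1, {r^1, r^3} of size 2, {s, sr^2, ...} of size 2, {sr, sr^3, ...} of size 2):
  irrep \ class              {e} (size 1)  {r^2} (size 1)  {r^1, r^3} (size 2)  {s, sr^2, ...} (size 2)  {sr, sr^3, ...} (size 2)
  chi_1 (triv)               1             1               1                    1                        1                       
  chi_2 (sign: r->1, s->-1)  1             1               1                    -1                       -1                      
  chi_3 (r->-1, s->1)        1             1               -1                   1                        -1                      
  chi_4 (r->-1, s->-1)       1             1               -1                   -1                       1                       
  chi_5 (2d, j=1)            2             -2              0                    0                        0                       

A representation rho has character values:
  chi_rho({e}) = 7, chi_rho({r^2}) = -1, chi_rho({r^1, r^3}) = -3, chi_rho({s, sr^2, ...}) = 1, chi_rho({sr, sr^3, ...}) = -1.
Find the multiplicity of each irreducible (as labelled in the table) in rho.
Multiplicities: chi_1: 0, chi_2: 0, chi_3: 2, chi_4: 1, chi_5: 2.

Explanation: Use <chi_rho, chi> = (1/|G|) sum_C |C| * chi_rho(C) * conj(chi(C)) with |G| = 8 for each irreducible chi in the table:
  <chi_rho, chi_1> = (1/8)[1*(7)*conj(1) + 1*(-1)*conj(1) + 2*(-3)*conj(1) + 2*(1)*conj(1) + 2*(-1)*conj(1)]
      = (1/8)[(7) + (-1) + (-6) + (2) + (-2)] = 0/8 = 0
  <chi_rho, chi_2> = (1/8)[1*(7)*conj(1) + 1*(-1)*conj(1) + 2*(-3)*conj(1) + 2*(1)*conj(-1) + 2*(-1)*conj(-1)]
      = (1/8)[(7) + (-1) + (-6) + (-2) + (2)] = 0/8 = 0
  <chi_rho, chi_3> = (1/8)[1*(7)*conj(1) + 1*(-1)*conj(1) + 2*(-3)*conj(-1) + 2*(1)*conj(1) + 2*(-1)*conj(-1)]
      = (1/8)[(7) + (-1) + (6) + (2) + (2)] = 16/8 = 2
  <chi_rho, chi_4> = (1/8)[1*(7)*conj(1) + 1*(-1)*conj(1) + 2*(-3)*conj(-1) + 2*(1)*conj(-1) + 2*(-1)*conj(1)]
      = (1/8)[(7) + (-1) + (6) + (-2) + (-2)] = 8/8 = 1
  <chi_rho, chi_5> = (1/8)[1*(7)*conj(2) + 1*(-1)*conj(-2) + 2*(-3)*conj(0) + 2*(1)*conj(0) + 2*(-1)*conj(0)]
      = (1/8)[(14) + (2) + (0) + (0) + (0)] = 16/8 = 2
Dimension check: dim(rho) = sum (mult * dim) = 0*1 + 0*1 + 2*1 + 1*1 + 2*2 = 7 = chi_rho(e) = 7.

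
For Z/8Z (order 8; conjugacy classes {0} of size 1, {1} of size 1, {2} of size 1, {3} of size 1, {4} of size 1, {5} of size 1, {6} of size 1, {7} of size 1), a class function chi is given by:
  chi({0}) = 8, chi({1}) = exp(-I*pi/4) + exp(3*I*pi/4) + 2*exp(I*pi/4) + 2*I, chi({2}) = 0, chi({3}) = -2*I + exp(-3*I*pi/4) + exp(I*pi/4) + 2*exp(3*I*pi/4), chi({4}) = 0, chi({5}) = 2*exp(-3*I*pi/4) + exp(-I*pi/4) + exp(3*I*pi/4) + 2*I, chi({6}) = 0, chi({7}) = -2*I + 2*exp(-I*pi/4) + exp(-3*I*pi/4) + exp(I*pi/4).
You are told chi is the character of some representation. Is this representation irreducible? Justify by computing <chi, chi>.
Not irreducible (reducible): <chi, chi> = 12 > 1.

<chi, chi> = (1/|G|) sum_C |C| * |chi(C)|^2 = (1/8)[1*|8|^2 + 1*|exp(-I*pi/4) + exp(3*I*pi/4) + 2*exp(I*pi/4) + 2*I|^2 + 1*|0|^2 + 1*|-2*I + exp(-3*I*pi/4) + exp(I*pi/4) + 2*exp(3*I*pi/4)|^2 + 1*|0|^2 + 1*|2*exp(-3*I*pi/4) + exp(-I*pi/4) + exp(3*I*pi/4) + 2*I|^2 + 1*|0|^2 + 1*|-2*I + 2*exp(-I*pi/4) + exp(-3*I*pi/4) + exp(I*pi/4)|^2]
  = (1/8)[(64) + (8 - 2*exp(3*I*pi/4) + 2*exp(-I*pi/4) - 2*exp(-3*I*pi/4) + 2*exp(I*pi/4)) + (0) + (8 - 2*exp(I*pi/4) + 2*exp(-3*I*pi/4) - 2*exp(-I*pi/4) + 2*exp(3*I*pi/4)) + (0) + (8 - 2*exp(I*pi/4) + 2*exp(-3*I*pi/4) - 2*exp(-I*pi/4) + 2*exp(3*I*pi/4)) + (0) + (8 - 2*exp(3*I*pi/4) + 2*exp(-I*pi/4) - 2*exp(-3*I*pi/4) + 2*exp(I*pi/4))] = 96/8 = 12.
(Exp terms are combined using exp(i*s)*conj(exp(i*t)) = exp(i*(s-t)), and sums of them are collapsed using the identity that for every m > 1 the m distinct m-th roots of unity sum to 0, e.g. 1 + exp(2*I*pi/3) + exp(-2*I*pi/3) = 0.)
A character is irreducible iff <chi, chi> = 1, so this representation is reducible.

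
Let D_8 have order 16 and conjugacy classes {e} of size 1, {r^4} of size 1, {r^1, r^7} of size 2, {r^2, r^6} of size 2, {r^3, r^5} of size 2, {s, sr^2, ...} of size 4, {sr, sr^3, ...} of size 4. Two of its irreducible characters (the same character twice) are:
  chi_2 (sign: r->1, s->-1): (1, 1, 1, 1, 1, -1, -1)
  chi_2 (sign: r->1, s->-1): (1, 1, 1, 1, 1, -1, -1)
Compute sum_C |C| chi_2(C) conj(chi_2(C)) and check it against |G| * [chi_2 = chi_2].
Sum = 16 = |G| = 16; so <chi_2, chi_2> = 1 (norm-1 confirms irreducibility).

Details: Compute term by term over conjugacy classes (|C| * chi_2(C) * conj(chi_2(C))):
  1*(1)*conj(1) + 1*(1)*conj(1) + 2*(1)*conj(1) + 2*(1)*conj(1) + 2*(1)*conj(1) + 4*(-1)*conj(-1) + 4*(-1)*conj(-1)
  = (1) + (1) + (2) + (2) + (2) + (4) + (4)
  = 16.
Dividing by |G| = 16 gives 16/16 = 1, matching the row-orthogonality relation <chi_2, chi_2> = [chi_2 = chi_2].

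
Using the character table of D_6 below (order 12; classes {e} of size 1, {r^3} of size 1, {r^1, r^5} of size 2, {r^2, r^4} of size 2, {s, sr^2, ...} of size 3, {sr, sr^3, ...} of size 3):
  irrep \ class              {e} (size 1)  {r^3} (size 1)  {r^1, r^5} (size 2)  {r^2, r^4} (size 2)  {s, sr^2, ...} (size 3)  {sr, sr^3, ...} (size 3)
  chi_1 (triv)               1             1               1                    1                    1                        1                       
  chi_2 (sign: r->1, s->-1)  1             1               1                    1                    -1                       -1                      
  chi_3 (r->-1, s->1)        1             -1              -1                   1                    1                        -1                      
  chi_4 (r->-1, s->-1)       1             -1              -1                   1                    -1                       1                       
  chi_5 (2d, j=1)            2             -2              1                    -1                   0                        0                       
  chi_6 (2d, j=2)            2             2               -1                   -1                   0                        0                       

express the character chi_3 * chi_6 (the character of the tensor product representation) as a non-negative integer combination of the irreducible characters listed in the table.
chi_3 tensor chi_6 = chi_5 (all other irreducibles have multiplicity 0).

Details: The character of a tensor product is the pointwise product (chi_3 * chi_6)(C) = chi_3(C) * chi_6(C):
  {e}: (1)*(2), {r^3}: (-1)*(2), {r^1, r^5}: (-1)*(-1), {r^2, r^4}: (1)*(-1), {s, sr^2, ...}: (1)*(0), {sr, sr^3, ...}: (-1)*(0)
so (chi_3 * chi_6) takes values
  {e} -> 2, {r^3} -> -2, {r^1, r^5} -> 1, {r^2, r^4} -> -1, {s, sr^2, ...} -> 0, {sr, sr^3, ...} -> 0.
Now take the inner product of this character with each irreducible chi from the table, <chi_3*chi_6, chi> = (1/12) sum_C |C| (chi_3*chi_6)(C) conj(chi(C)):
  <chi_3*chi_6, chi_1> = (1/12)[1*(2)*conj(1) + 1*(-2)*conj(1) + 2*(1)*conj(1) + 2*(-1)*conj(1) + 3*(0)*conj(1) + 3*(0)*conj(1)]
      = (1/12)[(2) + (-2) + (2) + (-2) + (0) + (0)] = 0/12 = 0
  <chi_3*chi_6, chi_2> = (1/12)[1*(2)*conj(1) + 1*(-2)*conj(1) + 2*(1)*conj(1) + 2*(-1)*conj(1) + 3*(0)*conj(-1) + 3*(0)*conj(-1)]
      = (1/12)[(2) + (-2) + (2) + (-2) + (0) + (0)] = 0/12 = 0
  <chi_3*chi_6, chi_3> = (1/12)[1*(2)*conj(1) + 1*(-2)*conj(-1) + 2*(1)*conj(-1) + 2*(-1)*conj(1) + 3*(0)*conj(1) + 3*(0)*conj(-1)]
      = (1/12)[(2) + (2) + (-2) + (-2) + (0) + (0)] = 0/12 = 0
  <chi_3*chi_6, chi_4> = (1/12)[1*(2)*conj(1) + 1*(-2)*conj(-1) + 2*(1)*conj(-1) + 2*(-1)*conj(1) + 3*(0)*conj(-1) + 3*(0)*conj(1)]
      = (1/12)[(2) + (2) + (-2) + (-2) + (0) + (0)] = 0/12 = 0
  <chi_3*chi_6, chi_5> = (1/12)[1*(2)*conj(2) + 1*(-2)*conj(-2) + 2*(1)*conj(1) + 2*(-1)*conj(-1) + 3*(0)*conj(0) + 3*(0)*conj(0)]
      = (1/12)[(4) + (4) + (2) + (2) + (0) + (0)] = 12/12 = 1
  <chi_3*chi_6, chi_6> = (1/12)[1*(2)*conj(2) + 1*(-2)*conj(2) + 2*(1)*conj(-1) + 2*(-1)*conj(-1) + 3*(0)*conj(0) + 3*(0)*conj(0)]
      = (1/12)[(4) + (-4) + (-2) + (2) + (0) + (0)] = 0/12 = 0
Hence the multiplicities are chi_5: 1. Dimension check: dim(chi_3)*dim(chi_6) = 1*2 = 2 and sum (mult * dim) = 1*2 = 2.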